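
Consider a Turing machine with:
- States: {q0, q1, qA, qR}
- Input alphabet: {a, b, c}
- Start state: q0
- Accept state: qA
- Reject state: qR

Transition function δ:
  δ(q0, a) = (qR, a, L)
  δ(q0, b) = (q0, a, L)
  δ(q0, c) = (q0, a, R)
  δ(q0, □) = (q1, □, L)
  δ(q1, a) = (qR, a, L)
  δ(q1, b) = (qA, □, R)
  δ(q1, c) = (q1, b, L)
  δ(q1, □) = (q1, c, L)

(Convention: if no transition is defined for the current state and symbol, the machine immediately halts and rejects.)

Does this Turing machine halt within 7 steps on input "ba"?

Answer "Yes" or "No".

Execution trace:
Initial: [q0]ba
Step 1: δ(q0, b) = (q0, a, L) → [q0]□aa
Step 2: δ(q0, □) = (q1, □, L) → [q1]□□aa
Step 3: δ(q1, □) = (q1, c, L) → [q1]□c□aa
Step 4: δ(q1, □) = (q1, c, L) → [q1]□cc□aa
Step 5: δ(q1, □) = (q1, c, L) → [q1]□ccc□aa
Step 6: δ(q1, □) = (q1, c, L) → [q1]□cccc□aa
Step 7: δ(q1, □) = (q1, c, L) → [q1]□ccccc□aa

The machine has not reached a halting state after 7 steps.
The machine did not halt within the 7-step bound.

Answer: No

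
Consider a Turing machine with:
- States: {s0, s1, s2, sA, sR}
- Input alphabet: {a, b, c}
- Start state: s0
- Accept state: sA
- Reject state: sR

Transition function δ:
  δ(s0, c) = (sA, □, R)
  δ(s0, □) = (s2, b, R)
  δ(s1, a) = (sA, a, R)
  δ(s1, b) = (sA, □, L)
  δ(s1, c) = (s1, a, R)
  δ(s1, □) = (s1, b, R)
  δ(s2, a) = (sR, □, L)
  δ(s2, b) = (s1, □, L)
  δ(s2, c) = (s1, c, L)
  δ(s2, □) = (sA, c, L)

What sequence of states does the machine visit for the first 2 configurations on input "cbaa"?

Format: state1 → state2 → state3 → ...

Execution trace:
Initial: [s0]cbaa
Step 1: δ(s0, c) = (sA, □, R) → □[sA]baa

The machine reaches the accept state sA and halts.

State sequence: s0 → sA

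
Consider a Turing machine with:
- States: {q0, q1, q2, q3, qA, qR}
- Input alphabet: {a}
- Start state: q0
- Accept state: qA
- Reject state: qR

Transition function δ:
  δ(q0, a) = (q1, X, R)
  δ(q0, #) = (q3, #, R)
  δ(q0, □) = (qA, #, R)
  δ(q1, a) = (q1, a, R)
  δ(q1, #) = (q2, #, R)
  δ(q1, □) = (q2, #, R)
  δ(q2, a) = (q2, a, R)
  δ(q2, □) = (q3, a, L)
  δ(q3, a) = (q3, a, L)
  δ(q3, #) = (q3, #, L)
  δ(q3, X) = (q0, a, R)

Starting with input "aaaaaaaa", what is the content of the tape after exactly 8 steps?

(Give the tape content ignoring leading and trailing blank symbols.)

Execution trace:
Initial: [q0]aaaaaaaa
Step 1: δ(q0, a) = (q1, X, R) → X[q1]aaaaaaa
Step 2: δ(q1, a) = (q1, a, R) → Xa[q1]aaaaaa
Step 3: δ(q1, a) = (q1, a, R) → Xaa[q1]aaaaa
Step 4: δ(q1, a) = (q1, a, R) → Xaaa[q1]aaaa
Step 5: δ(q1, a) = (q1, a, R) → Xaaaa[q1]aaa
Step 6: δ(q1, a) = (q1, a, R) → Xaaaaa[q1]aa
Step 7: δ(q1, a) = (q1, a, R) → Xaaaaaa[q1]a
Step 8: δ(q1, a) = (q1, a, R) → Xaaaaaaa[q1]□

After 8 steps, the tape (ignoring leading/trailing blanks) is: Xaaaaaaa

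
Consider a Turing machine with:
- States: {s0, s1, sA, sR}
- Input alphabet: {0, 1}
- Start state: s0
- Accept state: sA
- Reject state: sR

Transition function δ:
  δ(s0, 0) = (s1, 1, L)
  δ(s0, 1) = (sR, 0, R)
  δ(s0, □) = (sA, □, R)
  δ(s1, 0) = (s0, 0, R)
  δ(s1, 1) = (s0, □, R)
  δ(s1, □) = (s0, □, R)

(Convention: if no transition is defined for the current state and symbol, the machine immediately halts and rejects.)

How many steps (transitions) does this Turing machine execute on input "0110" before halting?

Execution trace:
Initial: [s0]0110
Step 1: δ(s0, 0) = (s1, 1, L) → [s1]□1110
Step 2: δ(s1, □) = (s0, □, R) → □[s0]1110
Step 3: δ(s0, 1) = (sR, 0, R) → □0[sR]110

The machine reaches the reject state sR and halts.

The machine executed 3 steps before halting.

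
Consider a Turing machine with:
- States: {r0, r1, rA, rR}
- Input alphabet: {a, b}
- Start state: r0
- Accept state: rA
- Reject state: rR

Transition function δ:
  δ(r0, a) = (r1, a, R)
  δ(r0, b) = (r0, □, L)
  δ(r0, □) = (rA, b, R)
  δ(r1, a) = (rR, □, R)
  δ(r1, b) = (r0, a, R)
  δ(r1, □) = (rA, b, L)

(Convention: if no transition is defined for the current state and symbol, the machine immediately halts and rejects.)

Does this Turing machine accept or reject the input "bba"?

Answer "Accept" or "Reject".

Execution trace:
Initial: [r0]bba
Step 1: δ(r0, b) = (r0, □, L) → [r0]□□ba
Step 2: δ(r0, □) = (rA, b, R) → b[rA]□ba

The machine reaches the accept state rA and halts.

Answer: Accept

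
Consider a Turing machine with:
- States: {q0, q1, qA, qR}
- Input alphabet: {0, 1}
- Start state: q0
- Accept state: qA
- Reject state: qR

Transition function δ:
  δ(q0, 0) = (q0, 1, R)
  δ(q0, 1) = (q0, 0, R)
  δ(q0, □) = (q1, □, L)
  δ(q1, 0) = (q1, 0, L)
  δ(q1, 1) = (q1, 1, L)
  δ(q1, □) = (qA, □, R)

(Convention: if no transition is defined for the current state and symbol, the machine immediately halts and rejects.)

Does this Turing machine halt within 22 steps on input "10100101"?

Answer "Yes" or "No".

Execution trace:
Initial: [q0]10100101
Step 1: δ(q0, 1) = (q0, 0, R) → 0[q0]0100101
Step 2: δ(q0, 0) = (q0, 1, R) → 01[q0]100101
Step 3: δ(q0, 1) = (q0, 0, R) → 010[q0]00101
Step 4: δ(q0, 0) = (q0, 1, R) → 0101[q0]0101
Step 5: δ(q0, 0) = (q0, 1, R) → 01011[q0]101
Step 6: δ(q0, 1) = (q0, 0, R) → 010110[q0]01
Step 7: δ(q0, 0) = (q0, 1, R) → 0101101[q0]1
Step 8: δ(q0, 1) = (q0, 0, R) → 01011010[q0]□
Step 9: δ(q0, □) = (q1, □, L) → 0101101[q1]0□
Step 10: δ(q1, 0) = (q1, 0, L) → 010110[q1]10□
Step 11: δ(q1, 1) = (q1, 1, L) → 01011[q1]010□
Step 12: δ(q1, 0) = (q1, 0, L) → 0101[q1]1010□
Step 13: δ(q1, 1) = (q1, 1, L) → 010[q1]11010□
Step 14: δ(q1, 1) = (q1, 1, L) → 01[q1]011010□
Step 15: δ(q1, 0) = (q1, 0, L) → 0[q1]1011010□
Step 16: δ(q1, 1) = (q1, 1, L) → [q1]01011010□
Step 17: δ(q1, 0) = (q1, 0, L) → [q1]□01011010□
Step 18: δ(q1, □) = (qA, □, R) → □[qA]01011010□

The machine reaches the accept state qA and halts.
The machine halted after 18 steps (within the 22-step bound).

Answer: Yes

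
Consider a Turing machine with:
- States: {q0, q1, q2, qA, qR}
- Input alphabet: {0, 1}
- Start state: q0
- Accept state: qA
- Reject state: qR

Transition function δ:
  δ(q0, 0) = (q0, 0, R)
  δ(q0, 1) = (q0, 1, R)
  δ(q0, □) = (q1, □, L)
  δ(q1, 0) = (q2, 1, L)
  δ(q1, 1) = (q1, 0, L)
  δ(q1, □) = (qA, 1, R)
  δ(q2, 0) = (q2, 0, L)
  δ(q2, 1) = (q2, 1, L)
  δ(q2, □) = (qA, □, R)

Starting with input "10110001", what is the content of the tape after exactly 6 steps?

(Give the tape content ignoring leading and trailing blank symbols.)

Execution trace:
Initial: [q0]10110001
Step 1: δ(q0, 1) = (q0, 1, R) → 1[q0]0110001
Step 2: δ(q0, 0) = (q0, 0, R) → 10[q0]110001
Step 3: δ(q0, 1) = (q0, 1, R) → 101[q0]10001
Step 4: δ(q0, 1) = (q0, 1, R) → 1011[q0]0001
Step 5: δ(q0, 0) = (q0, 0, R) → 10110[q0]001
Step 6: δ(q0, 0) = (q0, 0, R) → 101100[q0]01

After 6 steps, the tape (ignoring leading/trailing blanks) is: 10110001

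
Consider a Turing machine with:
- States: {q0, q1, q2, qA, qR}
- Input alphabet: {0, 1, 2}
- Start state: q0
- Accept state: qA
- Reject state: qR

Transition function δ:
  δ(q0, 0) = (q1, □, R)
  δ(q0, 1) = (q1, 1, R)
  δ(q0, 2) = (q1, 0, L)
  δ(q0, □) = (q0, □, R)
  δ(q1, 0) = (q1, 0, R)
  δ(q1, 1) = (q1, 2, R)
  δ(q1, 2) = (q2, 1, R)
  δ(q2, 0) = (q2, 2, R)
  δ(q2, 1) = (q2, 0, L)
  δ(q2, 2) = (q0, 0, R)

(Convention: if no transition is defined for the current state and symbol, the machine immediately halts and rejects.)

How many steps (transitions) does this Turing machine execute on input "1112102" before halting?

Execution trace:
Initial: [q0]1112102
Step 1: δ(q0, 1) = (q1, 1, R) → 1[q1]112102
Step 2: δ(q1, 1) = (q1, 2, R) → 12[q1]12102
Step 3: δ(q1, 1) = (q1, 2, R) → 122[q1]2102
Step 4: δ(q1, 2) = (q2, 1, R) → 1221[q2]102
Step 5: δ(q2, 1) = (q2, 0, L) → 122[q2]1002
Step 6: δ(q2, 1) = (q2, 0, L) → 12[q2]20002
Step 7: δ(q2, 2) = (q0, 0, R) → 120[q0]0002
Step 8: δ(q0, 0) = (q1, □, R) → 120□[q1]002
Step 9: δ(q1, 0) = (q1, 0, R) → 120□0[q1]02
Step 10: δ(q1, 0) = (q1, 0, R) → 120□00[q1]2
Step 11: δ(q1, 2) = (q2, 1, R) → 120□001[q2]□

No transition is defined for δ(q2, □). By convention the machine halts and rejects.

The machine executed 11 steps before halting.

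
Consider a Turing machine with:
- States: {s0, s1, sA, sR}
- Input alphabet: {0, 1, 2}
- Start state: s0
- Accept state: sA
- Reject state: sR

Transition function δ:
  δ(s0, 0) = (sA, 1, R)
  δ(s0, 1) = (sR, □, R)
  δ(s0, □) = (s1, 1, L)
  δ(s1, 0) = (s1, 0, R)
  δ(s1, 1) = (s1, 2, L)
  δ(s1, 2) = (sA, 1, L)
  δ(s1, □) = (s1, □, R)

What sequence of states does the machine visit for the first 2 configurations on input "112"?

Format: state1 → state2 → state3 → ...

Execution trace:
Initial: [s0]112
Step 1: δ(s0, 1) = (sR, □, R) → □[sR]12

The machine reaches the reject state sR and halts.

State sequence: s0 → sR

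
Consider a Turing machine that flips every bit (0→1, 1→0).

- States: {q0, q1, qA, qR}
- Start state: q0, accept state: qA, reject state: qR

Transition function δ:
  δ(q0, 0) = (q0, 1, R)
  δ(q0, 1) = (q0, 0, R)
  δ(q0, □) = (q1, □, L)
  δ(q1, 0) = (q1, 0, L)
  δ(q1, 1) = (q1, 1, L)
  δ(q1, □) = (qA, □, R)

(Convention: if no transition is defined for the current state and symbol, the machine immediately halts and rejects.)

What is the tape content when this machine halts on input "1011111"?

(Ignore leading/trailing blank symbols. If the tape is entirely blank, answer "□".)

Execution trace:
Initial: [q0]1011111
Step 1: δ(q0, 1) = (q0, 0, R) → 0[q0]011111
Step 2: δ(q0, 0) = (q0, 1, R) → 01[q0]11111
Step 3: δ(q0, 1) = (q0, 0, R) → 010[q0]1111
Step 4: δ(q0, 1) = (q0, 0, R) → 0100[q0]111
Step 5: δ(q0, 1) = (q0, 0, R) → 01000[q0]11
Step 6: δ(q0, 1) = (q0, 0, R) → 010000[q0]1
Step 7: δ(q0, 1) = (q0, 0, R) → 0100000[q0]□
Step 8: δ(q0, □) = (q1, □, L) → 010000[q1]0□
Step 9: δ(q1, 0) = (q1, 0, L) → 01000[q1]00□
Step 10: δ(q1, 0) = (q1, 0, L) → 0100[q1]000□
Step 11: δ(q1, 0) = (q1, 0, L) → 010[q1]0000□
Step 12: δ(q1, 0) = (q1, 0, L) → 01[q1]00000□
Step 13: δ(q1, 0) = (q1, 0, L) → 0[q1]100000□
Step 14: δ(q1, 1) = (q1, 1, L) → [q1]0100000□
Step 15: δ(q1, 0) = (q1, 0, L) → [q1]□0100000□
Step 16: δ(q1, □) = (qA, □, R) → □[qA]0100000□

The machine reaches the accept state qA and halts.

Final tape (ignoring leading/trailing blanks): 0100000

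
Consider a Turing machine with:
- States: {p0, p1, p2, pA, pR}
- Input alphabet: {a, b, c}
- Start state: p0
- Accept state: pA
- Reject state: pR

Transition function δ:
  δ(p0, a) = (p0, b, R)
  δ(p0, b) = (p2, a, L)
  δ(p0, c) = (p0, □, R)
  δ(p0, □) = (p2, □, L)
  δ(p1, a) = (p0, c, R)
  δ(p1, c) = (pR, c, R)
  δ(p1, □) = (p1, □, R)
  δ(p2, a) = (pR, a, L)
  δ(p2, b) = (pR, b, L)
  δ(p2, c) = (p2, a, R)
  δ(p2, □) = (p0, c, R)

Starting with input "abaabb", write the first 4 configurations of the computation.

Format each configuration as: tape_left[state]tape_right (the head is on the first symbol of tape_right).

Transitions applied:
Step 1: δ(p0, a) = (p0, b, R)
Step 2: δ(p0, b) = (p2, a, L)
Step 3: δ(p2, b) = (pR, b, L)

The first 4 configurations are:
[p0]abaabb ⊢ b[p0]baabb ⊢ [p2]baaabb ⊢ [pR]□baaabb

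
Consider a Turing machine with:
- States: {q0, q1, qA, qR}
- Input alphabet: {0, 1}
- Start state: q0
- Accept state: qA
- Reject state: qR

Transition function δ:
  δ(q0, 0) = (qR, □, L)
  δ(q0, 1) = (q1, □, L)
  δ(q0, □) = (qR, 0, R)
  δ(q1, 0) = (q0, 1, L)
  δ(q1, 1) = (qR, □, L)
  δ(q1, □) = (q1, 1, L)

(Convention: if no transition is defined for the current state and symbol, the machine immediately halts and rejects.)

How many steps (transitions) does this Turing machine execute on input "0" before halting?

Execution trace:
Initial: [q0]0
Step 1: δ(q0, 0) = (qR, □, L) → [qR]□□

The machine reaches the reject state qR and halts.

The machine executed 1 step before halting.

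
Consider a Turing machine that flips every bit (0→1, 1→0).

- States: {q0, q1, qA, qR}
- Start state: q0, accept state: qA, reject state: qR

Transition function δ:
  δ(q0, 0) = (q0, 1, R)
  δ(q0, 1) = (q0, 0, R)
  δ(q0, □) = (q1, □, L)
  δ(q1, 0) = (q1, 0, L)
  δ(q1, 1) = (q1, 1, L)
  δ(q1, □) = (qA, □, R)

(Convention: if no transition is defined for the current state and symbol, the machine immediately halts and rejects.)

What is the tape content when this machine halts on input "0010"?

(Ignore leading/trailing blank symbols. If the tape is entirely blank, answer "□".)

Execution trace:
Initial: [q0]0010
Step 1: δ(q0, 0) = (q0, 1, R) → 1[q0]010
Step 2: δ(q0, 0) = (q0, 1, R) → 11[q0]10
Step 3: δ(q0, 1) = (q0, 0, R) → 110[q0]0
Step 4: δ(q0, 0) = (q0, 1, R) → 1101[q0]□
Step 5: δ(q0, □) = (q1, □, L) → 110[q1]1□
Step 6: δ(q1, 1) = (q1, 1, L) → 11[q1]01□
Step 7: δ(q1, 0) = (q1, 0, L) → 1[q1]101□
Step 8: δ(q1, 1) = (q1, 1, L) → [q1]1101□
Step 9: δ(q1, 1) = (q1, 1, L) → [q1]□1101□
Step 10: δ(q1, □) = (qA, □, R) → □[qA]1101□

The machine reaches the accept state qA and halts.

Final tape (ignoring leading/trailing blanks): 1101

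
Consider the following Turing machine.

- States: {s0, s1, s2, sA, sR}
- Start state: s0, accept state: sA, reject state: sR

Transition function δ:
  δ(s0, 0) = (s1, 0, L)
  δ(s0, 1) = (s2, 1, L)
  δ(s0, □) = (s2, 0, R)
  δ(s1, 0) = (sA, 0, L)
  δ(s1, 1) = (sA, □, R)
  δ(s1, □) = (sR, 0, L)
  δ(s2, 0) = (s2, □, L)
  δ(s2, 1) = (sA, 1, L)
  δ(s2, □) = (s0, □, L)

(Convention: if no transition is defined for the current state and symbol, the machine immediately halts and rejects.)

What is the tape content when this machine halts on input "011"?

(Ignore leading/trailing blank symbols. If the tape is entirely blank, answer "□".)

Execution trace:
Initial: [s0]011
Step 1: δ(s0, 0) = (s1, 0, L) → [s1]□011
Step 2: δ(s1, □) = (sR, 0, L) → [sR]□0011

The machine reaches the reject state sR and halts.

Final tape (ignoring leading/trailing blanks): 0011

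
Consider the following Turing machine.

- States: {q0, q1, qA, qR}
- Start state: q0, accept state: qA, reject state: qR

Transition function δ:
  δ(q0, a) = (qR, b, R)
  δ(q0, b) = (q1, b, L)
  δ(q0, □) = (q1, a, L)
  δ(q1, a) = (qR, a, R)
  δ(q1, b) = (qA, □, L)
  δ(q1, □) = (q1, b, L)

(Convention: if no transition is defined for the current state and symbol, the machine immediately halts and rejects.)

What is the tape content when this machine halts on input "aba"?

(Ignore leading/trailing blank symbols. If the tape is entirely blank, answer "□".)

Execution trace:
Initial: [q0]aba
Step 1: δ(q0, a) = (qR, b, R) → b[qR]ba

The machine reaches the reject state qR and halts.

Final tape (ignoring leading/trailing blanks): bba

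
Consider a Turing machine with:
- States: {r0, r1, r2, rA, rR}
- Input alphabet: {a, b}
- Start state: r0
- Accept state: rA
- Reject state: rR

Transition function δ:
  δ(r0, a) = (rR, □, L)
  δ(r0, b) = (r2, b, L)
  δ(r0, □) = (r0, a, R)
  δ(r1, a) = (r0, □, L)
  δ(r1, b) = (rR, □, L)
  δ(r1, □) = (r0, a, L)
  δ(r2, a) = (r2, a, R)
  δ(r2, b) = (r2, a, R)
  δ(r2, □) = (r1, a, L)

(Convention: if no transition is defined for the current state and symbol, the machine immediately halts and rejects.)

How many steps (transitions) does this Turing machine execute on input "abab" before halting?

Execution trace:
Initial: [r0]abab
Step 1: δ(r0, a) = (rR, □, L) → [rR]□□bab

The machine reaches the reject state rR and halts.

The machine executed 1 step before halting.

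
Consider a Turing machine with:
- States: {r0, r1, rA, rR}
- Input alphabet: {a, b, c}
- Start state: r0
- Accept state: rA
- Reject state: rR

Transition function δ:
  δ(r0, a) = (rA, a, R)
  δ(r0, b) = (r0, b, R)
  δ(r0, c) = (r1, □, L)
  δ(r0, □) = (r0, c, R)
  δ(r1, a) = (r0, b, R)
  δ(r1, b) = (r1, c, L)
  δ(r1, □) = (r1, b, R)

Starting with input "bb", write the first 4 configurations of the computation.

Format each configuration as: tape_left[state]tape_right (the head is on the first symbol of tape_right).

Transitions applied:
Step 1: δ(r0, b) = (r0, b, R)
Step 2: δ(r0, b) = (r0, b, R)
Step 3: δ(r0, □) = (r0, c, R)

The first 4 configurations are:
[r0]bb ⊢ b[r0]b ⊢ bb[r0]□ ⊢ bbc[r0]□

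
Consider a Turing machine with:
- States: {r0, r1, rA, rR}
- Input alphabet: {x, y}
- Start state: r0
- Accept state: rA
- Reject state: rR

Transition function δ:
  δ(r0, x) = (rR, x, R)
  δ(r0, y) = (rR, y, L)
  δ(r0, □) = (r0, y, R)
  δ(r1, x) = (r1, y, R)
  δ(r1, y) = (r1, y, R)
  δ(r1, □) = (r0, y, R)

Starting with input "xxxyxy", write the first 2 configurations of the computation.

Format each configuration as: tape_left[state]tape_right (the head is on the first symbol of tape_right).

Transitions applied:
Step 1: δ(r0, x) = (rR, x, R)

The first 2 configurations are:
[r0]xxxyxy ⊢ x[rR]xxyxy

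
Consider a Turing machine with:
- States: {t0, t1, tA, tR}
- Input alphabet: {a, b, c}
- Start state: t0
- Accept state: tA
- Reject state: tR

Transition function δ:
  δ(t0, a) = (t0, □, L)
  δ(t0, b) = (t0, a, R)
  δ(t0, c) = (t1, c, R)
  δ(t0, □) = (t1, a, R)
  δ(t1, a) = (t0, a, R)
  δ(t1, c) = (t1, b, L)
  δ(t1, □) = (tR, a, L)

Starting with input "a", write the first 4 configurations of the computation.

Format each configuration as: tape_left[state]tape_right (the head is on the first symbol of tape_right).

Transitions applied:
Step 1: δ(t0, a) = (t0, □, L)
Step 2: δ(t0, □) = (t1, a, R)
Step 3: δ(t1, □) = (tR, a, L)

The first 4 configurations are:
[t0]a ⊢ [t0]□□ ⊢ a[t1]□ ⊢ [tR]aa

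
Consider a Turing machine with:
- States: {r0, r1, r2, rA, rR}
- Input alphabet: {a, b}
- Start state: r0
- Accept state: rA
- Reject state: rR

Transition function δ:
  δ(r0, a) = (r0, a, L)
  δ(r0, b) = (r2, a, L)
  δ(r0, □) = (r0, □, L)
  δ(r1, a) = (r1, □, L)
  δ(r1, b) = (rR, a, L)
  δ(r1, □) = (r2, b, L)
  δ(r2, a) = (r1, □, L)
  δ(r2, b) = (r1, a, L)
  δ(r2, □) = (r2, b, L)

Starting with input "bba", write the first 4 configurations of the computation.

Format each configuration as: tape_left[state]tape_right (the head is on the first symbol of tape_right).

Transitions applied:
Step 1: δ(r0, b) = (r2, a, L)
Step 2: δ(r2, □) = (r2, b, L)
Step 3: δ(r2, □) = (r2, b, L)

The first 4 configurations are:
[r0]bba ⊢ [r2]□aba ⊢ [r2]□baba ⊢ [r2]□bbaba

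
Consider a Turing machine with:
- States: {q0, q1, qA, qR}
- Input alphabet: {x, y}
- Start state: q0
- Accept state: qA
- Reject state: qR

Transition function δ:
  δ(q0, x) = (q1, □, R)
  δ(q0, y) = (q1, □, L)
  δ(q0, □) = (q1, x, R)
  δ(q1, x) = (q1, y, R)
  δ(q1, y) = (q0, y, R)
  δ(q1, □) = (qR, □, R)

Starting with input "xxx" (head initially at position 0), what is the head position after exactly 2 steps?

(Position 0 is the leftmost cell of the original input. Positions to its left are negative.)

Execution trace (head position shown):
Step 0: [q0]xxx  (head at position 0)
Step 1: move right → □[q1]xx  (head at position 1)
Step 2: move right → □y[q1]x  (head at position 2)

After 2 steps, the head is at position 2.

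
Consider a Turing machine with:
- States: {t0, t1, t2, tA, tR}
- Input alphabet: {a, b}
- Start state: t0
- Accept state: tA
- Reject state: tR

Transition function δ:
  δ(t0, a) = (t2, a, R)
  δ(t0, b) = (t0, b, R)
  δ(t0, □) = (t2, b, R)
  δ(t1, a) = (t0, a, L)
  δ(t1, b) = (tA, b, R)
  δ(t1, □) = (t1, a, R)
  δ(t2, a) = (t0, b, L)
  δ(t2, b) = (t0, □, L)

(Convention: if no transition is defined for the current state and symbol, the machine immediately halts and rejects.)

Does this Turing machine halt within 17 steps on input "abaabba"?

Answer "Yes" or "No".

Execution trace:
Initial: [t0]abaabba
Step 1: δ(t0, a) = (t2, a, R) → a[t2]baabba
Step 2: δ(t2, b) = (t0, □, L) → [t0]a□aabba
Step 3: δ(t0, a) = (t2, a, R) → a[t2]□aabba

No transition is defined for δ(t2, □). By convention the machine halts and rejects.
The machine halted after 3 steps (within the 17-step bound).

Answer: Yes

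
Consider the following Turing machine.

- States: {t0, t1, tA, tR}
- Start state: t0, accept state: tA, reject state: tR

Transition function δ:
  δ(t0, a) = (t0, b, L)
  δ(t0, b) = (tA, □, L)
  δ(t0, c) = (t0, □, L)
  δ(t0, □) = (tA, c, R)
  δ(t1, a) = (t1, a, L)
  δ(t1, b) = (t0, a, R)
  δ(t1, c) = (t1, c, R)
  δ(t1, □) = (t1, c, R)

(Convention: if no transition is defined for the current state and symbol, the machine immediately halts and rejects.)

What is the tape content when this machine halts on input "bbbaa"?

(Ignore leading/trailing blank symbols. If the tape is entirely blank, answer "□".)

Execution trace:
Initial: [t0]bbbaa
Step 1: δ(t0, b) = (tA, □, L) → [tA]□□bbaa

The machine reaches the accept state tA and halts.

Final tape (ignoring leading/trailing blanks): bbaa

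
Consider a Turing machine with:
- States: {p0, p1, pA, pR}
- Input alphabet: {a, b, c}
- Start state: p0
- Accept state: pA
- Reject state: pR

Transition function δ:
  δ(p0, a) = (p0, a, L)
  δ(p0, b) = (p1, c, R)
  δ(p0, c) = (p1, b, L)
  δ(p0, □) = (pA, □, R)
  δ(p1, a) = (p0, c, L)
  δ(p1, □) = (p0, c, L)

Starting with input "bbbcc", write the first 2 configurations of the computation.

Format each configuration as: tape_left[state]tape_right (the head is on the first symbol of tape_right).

Transitions applied:
Step 1: δ(p0, b) = (p1, c, R)

The first 2 configurations are:
[p0]bbbcc ⊢ c[p1]bbcc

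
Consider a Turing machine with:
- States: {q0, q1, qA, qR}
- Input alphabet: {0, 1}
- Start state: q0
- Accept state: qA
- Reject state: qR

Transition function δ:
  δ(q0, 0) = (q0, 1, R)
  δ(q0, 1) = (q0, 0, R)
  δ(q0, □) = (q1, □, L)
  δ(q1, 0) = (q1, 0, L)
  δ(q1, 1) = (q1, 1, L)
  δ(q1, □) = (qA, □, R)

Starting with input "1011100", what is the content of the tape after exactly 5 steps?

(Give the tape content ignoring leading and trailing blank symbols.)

Execution trace:
Initial: [q0]1011100
Step 1: δ(q0, 1) = (q0, 0, R) → 0[q0]011100
Step 2: δ(q0, 0) = (q0, 1, R) → 01[q0]11100
Step 3: δ(q0, 1) = (q0, 0, R) → 010[q0]1100
Step 4: δ(q0, 1) = (q0, 0, R) → 0100[q0]100
Step 5: δ(q0, 1) = (q0, 0, R) → 01000[q0]00

After 5 steps, the tape (ignoring leading/trailing blanks) is: 0100000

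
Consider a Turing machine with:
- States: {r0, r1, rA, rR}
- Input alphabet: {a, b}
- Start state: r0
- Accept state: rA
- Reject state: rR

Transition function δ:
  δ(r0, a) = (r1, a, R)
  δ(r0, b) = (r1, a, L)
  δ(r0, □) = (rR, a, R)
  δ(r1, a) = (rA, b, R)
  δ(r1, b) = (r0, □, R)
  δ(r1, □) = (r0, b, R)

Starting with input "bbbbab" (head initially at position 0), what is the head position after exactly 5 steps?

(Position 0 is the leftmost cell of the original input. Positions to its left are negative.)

Execution trace (head position shown):
Step 0: [r0]bbbbab  (head at position 0)
Step 1: move left → [r1]□abbbab  (head at position -1)
Step 2: move right → b[r0]abbbab  (head at position 0)
Step 3: move right → ba[r1]bbbab  (head at position 1)
Step 4: move right → ba□[r0]bbab  (head at position 2)
Step 5: move left → ba[r1]□abab  (head at position 1)

After 5 steps, the head is at position 1.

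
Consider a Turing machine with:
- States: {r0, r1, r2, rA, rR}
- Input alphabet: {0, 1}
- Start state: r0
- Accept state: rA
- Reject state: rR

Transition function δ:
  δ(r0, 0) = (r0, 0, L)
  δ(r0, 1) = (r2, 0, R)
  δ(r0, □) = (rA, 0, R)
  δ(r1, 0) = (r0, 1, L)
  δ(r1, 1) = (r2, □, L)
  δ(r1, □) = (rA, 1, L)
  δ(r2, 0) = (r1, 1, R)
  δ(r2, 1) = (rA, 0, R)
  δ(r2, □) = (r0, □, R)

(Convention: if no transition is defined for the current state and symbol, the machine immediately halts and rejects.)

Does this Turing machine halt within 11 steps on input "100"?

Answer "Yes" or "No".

Execution trace:
Initial: [r0]100
Step 1: δ(r0, 1) = (r2, 0, R) → 0[r2]00
Step 2: δ(r2, 0) = (r1, 1, R) → 01[r1]0
Step 3: δ(r1, 0) = (r0, 1, L) → 0[r0]11
Step 4: δ(r0, 1) = (r2, 0, R) → 00[r2]1
Step 5: δ(r2, 1) = (rA, 0, R) → 000[rA]□

The machine reaches the accept state rA and halts.
The machine halted after 5 steps (within the 11-step bound).

Answer: Yes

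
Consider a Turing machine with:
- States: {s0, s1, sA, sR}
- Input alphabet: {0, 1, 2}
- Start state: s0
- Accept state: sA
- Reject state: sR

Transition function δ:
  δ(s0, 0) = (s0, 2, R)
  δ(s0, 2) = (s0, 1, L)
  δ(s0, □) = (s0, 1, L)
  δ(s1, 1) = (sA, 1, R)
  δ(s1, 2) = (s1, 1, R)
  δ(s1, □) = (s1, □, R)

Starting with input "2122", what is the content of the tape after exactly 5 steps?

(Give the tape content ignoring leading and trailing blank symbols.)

Execution trace:
Initial: [s0]2122
Step 1: δ(s0, 2) = (s0, 1, L) → [s0]□1122
Step 2: δ(s0, □) = (s0, 1, L) → [s0]□11122
Step 3: δ(s0, □) = (s0, 1, L) → [s0]□111122
Step 4: δ(s0, □) = (s0, 1, L) → [s0]□1111122
Step 5: δ(s0, □) = (s0, 1, L) → [s0]□11111122

After 5 steps, the tape (ignoring leading/trailing blanks) is: 11111122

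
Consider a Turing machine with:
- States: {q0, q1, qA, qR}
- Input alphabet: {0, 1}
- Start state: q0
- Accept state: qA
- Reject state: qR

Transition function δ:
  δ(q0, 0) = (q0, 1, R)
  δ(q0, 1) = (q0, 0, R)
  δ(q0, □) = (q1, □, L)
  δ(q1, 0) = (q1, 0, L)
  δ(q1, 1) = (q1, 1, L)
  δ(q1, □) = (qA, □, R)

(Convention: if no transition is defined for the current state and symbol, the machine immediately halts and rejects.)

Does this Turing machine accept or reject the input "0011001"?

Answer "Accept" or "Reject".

Execution trace:
Initial: [q0]0011001
Step 1: δ(q0, 0) = (q0, 1, R) → 1[q0]011001
Step 2: δ(q0, 0) = (q0, 1, R) → 11[q0]11001
Step 3: δ(q0, 1) = (q0, 0, R) → 110[q0]1001
Step 4: δ(q0, 1) = (q0, 0, R) → 1100[q0]001
Step 5: δ(q0, 0) = (q0, 1, R) → 11001[q0]01
Step 6: δ(q0, 0) = (q0, 1, R) → 110011[q0]1
Step 7: δ(q0, 1) = (q0, 0, R) → 1100110[q0]□
Step 8: δ(q0, □) = (q1, □, L) → 110011[q1]0□
Step 9: δ(q1, 0) = (q1, 0, L) → 11001[q1]10□
Step 10: δ(q1, 1) = (q1, 1, L) → 1100[q1]110□
Step 11: δ(q1, 1) = (q1, 1, L) → 110[q1]0110□
Step 12: δ(q1, 0) = (q1, 0, L) → 11[q1]00110□
Step 13: δ(q1, 0) = (q1, 0, L) → 1[q1]100110□
Step 14: δ(q1, 1) = (q1, 1, L) → [q1]1100110□
Step 15: δ(q1, 1) = (q1, 1, L) → [q1]□1100110□
Step 16: δ(q1, □) = (qA, □, R) → □[qA]1100110□

The machine reaches the accept state qA and halts.

Answer: Accept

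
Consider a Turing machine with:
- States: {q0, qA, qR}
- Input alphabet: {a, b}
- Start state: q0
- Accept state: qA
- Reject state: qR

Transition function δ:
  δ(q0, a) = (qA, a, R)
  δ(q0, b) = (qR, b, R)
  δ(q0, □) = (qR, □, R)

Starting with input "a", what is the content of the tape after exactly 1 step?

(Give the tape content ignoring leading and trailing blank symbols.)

Execution trace:
Initial: [q0]a
Step 1: δ(q0, a) = (qA, a, R) → a[qA]□

The machine reaches the accept state qA and halts.

After 1 step, the tape (ignoring leading/trailing blanks) is: a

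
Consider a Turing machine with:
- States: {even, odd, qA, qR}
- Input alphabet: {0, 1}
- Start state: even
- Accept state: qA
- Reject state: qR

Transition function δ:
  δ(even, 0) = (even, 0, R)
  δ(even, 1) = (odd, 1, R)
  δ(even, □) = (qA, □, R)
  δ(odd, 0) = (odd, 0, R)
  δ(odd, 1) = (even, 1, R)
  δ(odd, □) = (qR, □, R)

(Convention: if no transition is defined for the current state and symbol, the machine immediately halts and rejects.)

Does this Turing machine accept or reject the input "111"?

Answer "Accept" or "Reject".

Execution trace:
Initial: [even]111
Step 1: δ(even, 1) = (odd, 1, R) → 1[odd]11
Step 2: δ(odd, 1) = (even, 1, R) → 11[even]1
Step 3: δ(even, 1) = (odd, 1, R) → 111[odd]□
Step 4: δ(odd, □) = (qR, □, R) → 111□[qR]□

The machine reaches the reject state qR and halts.

Answer: Reject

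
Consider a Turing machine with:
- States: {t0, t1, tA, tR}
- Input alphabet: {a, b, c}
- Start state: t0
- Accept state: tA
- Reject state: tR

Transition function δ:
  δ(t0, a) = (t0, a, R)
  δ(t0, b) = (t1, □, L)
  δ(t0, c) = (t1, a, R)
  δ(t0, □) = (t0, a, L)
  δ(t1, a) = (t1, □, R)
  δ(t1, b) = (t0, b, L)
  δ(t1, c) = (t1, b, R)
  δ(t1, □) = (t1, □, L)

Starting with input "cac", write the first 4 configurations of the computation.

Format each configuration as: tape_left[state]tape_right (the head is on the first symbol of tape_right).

Transitions applied:
Step 1: δ(t0, c) = (t1, a, R)
Step 2: δ(t1, a) = (t1, □, R)
Step 3: δ(t1, c) = (t1, b, R)

The first 4 configurations are:
[t0]cac ⊢ a[t1]ac ⊢ a□[t1]c ⊢ a□b[t1]□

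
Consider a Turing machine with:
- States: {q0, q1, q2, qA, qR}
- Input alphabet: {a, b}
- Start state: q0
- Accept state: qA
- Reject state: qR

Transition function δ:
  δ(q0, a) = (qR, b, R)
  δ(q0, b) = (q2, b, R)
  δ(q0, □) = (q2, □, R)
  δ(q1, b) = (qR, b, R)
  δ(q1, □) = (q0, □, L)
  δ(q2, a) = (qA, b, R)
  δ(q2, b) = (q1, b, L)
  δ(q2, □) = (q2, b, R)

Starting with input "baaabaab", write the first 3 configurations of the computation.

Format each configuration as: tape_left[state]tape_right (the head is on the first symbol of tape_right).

Transitions applied:
Step 1: δ(q0, b) = (q2, b, R)
Step 2: δ(q2, a) = (qA, b, R)

The first 3 configurations are:
[q0]baaabaab ⊢ b[q2]aaabaab ⊢ bb[qA]aabaab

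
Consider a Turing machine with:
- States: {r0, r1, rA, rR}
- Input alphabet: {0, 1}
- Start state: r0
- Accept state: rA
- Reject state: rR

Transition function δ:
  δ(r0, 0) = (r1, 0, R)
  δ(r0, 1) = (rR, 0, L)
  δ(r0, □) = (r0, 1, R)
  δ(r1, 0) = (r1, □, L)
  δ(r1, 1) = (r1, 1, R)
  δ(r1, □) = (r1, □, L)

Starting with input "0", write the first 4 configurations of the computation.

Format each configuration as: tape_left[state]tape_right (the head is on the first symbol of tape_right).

Transitions applied:
Step 1: δ(r0, 0) = (r1, 0, R)
Step 2: δ(r1, □) = (r1, □, L)
Step 3: δ(r1, 0) = (r1, □, L)

The first 4 configurations are:
[r0]0 ⊢ 0[r1]□ ⊢ [r1]0□ ⊢ [r1]□□□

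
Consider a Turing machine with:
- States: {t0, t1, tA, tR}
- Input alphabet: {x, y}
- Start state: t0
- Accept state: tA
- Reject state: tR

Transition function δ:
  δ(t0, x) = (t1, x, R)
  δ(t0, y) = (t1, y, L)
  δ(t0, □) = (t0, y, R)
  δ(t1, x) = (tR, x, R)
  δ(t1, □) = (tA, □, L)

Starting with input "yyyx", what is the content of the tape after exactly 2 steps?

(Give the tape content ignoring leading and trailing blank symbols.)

Execution trace:
Initial: [t0]yyyx
Step 1: δ(t0, y) = (t1, y, L) → [t1]□yyyx
Step 2: δ(t1, □) = (tA, □, L) → [tA]□□yyyx

The machine reaches the accept state tA and halts.

After 2 steps, the tape (ignoring leading/trailing blanks) is: yyyx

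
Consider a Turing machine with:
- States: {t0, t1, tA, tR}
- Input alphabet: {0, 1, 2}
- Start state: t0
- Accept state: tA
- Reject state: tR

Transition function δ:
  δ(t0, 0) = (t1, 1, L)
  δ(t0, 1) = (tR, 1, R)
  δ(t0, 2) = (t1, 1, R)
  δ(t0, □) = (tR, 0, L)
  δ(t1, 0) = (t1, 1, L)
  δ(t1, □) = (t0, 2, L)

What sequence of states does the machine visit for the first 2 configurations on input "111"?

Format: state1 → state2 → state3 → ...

Execution trace:
Initial: [t0]111
Step 1: δ(t0, 1) = (tR, 1, R) → 1[tR]11

The machine reaches the reject state tR and halts.

State sequence: t0 → tR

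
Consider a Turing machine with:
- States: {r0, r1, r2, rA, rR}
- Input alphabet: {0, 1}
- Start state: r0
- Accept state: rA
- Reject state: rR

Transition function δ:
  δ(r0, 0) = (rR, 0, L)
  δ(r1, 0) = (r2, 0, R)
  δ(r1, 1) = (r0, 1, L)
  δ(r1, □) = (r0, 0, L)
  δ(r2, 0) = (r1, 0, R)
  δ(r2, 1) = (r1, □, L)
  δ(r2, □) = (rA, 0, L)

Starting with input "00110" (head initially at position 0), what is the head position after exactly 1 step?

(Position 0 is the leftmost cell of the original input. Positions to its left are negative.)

Execution trace (head position shown):
Step 0: [r0]00110  (head at position 0)
Step 1: move left → [rR]□00110  (head at position -1)

After 1 step, the head is at position -1.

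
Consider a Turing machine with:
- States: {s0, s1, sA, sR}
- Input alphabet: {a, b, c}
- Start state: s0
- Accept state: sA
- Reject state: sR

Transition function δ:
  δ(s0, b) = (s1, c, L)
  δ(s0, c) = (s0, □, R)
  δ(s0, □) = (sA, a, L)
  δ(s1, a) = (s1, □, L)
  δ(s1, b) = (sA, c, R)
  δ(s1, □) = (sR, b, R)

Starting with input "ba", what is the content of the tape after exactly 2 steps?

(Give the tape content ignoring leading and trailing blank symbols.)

Execution trace:
Initial: [s0]ba
Step 1: δ(s0, b) = (s1, c, L) → [s1]□ca
Step 2: δ(s1, □) = (sR, b, R) → b[sR]ca

The machine reaches the reject state sR and halts.

After 2 steps, the tape (ignoring leading/trailing blanks) is: bca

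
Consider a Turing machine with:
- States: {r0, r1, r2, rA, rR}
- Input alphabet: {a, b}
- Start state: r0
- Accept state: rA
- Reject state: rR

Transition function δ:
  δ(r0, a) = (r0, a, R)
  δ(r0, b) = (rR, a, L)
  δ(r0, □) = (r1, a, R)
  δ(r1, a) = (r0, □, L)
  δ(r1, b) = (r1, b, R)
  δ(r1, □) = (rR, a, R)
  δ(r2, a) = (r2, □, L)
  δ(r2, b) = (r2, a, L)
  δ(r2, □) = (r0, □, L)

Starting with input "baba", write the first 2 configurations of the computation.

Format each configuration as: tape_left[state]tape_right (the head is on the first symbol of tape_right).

Transitions applied:
Step 1: δ(r0, b) = (rR, a, L)

The first 2 configurations are:
[r0]baba ⊢ [rR]□aaba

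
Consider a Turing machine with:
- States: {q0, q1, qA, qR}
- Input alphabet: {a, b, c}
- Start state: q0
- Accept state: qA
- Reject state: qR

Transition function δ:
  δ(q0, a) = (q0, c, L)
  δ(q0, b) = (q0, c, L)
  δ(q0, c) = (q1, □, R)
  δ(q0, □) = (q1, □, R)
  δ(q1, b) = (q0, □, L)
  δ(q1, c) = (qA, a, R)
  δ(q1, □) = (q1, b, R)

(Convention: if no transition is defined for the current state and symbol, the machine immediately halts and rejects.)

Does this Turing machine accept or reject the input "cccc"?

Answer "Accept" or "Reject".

Execution trace:
Initial: [q0]cccc
Step 1: δ(q0, c) = (q1, □, R) → □[q1]ccc
Step 2: δ(q1, c) = (qA, a, R) → □a[qA]cc

The machine reaches the accept state qA and halts.

Answer: Accept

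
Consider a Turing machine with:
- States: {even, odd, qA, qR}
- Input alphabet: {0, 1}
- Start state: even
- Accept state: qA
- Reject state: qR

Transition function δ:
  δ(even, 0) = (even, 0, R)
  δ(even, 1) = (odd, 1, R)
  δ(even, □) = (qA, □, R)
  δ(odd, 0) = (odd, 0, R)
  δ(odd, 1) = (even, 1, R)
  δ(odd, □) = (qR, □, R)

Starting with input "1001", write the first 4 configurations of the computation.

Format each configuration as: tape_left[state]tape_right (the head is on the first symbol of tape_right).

Transitions applied:
Step 1: δ(even, 1) = (odd, 1, R)
Step 2: δ(odd, 0) = (odd, 0, R)
Step 3: δ(odd, 0) = (odd, 0, R)

The first 4 configurations are:
[even]1001 ⊢ 1[odd]001 ⊢ 10[odd]01 ⊢ 100[odd]1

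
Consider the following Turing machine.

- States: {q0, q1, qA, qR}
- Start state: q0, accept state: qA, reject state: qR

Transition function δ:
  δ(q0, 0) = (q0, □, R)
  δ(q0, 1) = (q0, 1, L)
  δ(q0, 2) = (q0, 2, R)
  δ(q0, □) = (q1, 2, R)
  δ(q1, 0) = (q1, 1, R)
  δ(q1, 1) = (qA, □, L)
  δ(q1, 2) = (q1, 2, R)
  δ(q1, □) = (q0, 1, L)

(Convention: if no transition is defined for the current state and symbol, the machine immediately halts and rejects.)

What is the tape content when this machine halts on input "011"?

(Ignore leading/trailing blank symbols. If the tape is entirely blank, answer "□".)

Execution trace:
Initial: [q0]011
Step 1: δ(q0, 0) = (q0, □, R) → □[q0]11
Step 2: δ(q0, 1) = (q0, 1, L) → [q0]□11
Step 3: δ(q0, □) = (q1, 2, R) → 2[q1]11
Step 4: δ(q1, 1) = (qA, □, L) → [qA]2□1

The machine reaches the accept state qA and halts.

Final tape (ignoring leading/trailing blanks): 2□1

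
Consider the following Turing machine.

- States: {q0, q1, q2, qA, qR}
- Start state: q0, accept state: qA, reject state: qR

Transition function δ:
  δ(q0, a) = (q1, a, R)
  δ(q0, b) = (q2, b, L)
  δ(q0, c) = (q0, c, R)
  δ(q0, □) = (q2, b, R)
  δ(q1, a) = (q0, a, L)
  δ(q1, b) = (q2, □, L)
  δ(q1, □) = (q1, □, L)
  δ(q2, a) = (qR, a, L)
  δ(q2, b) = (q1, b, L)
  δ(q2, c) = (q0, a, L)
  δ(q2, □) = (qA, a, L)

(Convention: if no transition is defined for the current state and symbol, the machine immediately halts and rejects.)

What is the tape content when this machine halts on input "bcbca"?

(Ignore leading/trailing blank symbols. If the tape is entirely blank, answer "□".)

Execution trace:
Initial: [q0]bcbca
Step 1: δ(q0, b) = (q2, b, L) → [q2]□bcbca
Step 2: δ(q2, □) = (qA, a, L) → [qA]□abcbca

The machine reaches the accept state qA and halts.

Final tape (ignoring leading/trailing blanks): abcbca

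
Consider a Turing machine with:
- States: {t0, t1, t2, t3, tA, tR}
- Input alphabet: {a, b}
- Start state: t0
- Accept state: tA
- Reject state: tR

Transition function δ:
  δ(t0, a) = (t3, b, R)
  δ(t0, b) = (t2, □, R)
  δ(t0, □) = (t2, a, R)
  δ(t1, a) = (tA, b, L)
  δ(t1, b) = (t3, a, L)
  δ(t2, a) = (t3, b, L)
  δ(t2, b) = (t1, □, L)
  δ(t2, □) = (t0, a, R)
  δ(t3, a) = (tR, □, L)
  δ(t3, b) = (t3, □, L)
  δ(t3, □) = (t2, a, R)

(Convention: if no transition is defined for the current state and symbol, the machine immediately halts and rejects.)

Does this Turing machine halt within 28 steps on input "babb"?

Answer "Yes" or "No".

Execution trace:
Initial: [t0]babb
Step 1: δ(t0, b) = (t2, □, R) → □[t2]abb
Step 2: δ(t2, a) = (t3, b, L) → [t3]□bbb
Step 3: δ(t3, □) = (t2, a, R) → a[t2]bbb
Step 4: δ(t2, b) = (t1, □, L) → [t1]a□bb
Step 5: δ(t1, a) = (tA, b, L) → [tA]□b□bb

The machine reaches the accept state tA and halts.
The machine halted after 5 steps (within the 28-step bound).

Answer: Yes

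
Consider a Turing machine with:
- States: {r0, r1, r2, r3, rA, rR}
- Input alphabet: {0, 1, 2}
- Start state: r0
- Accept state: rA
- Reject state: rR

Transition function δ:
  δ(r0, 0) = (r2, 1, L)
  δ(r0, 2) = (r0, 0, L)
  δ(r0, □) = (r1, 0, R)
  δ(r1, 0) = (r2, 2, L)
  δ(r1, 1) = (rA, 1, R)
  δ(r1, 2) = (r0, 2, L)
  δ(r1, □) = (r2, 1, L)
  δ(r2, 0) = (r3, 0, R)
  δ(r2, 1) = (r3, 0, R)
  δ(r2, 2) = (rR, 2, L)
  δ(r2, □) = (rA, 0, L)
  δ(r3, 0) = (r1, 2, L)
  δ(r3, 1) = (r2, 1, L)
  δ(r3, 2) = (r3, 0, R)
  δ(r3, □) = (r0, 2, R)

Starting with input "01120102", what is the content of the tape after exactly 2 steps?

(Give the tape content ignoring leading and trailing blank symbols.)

Execution trace:
Initial: [r0]01120102
Step 1: δ(r0, 0) = (r2, 1, L) → [r2]□11120102
Step 2: δ(r2, □) = (rA, 0, L) → [rA]□011120102

The machine reaches the accept state rA and halts.

After 2 steps, the tape (ignoring leading/trailing blanks) is: 011120102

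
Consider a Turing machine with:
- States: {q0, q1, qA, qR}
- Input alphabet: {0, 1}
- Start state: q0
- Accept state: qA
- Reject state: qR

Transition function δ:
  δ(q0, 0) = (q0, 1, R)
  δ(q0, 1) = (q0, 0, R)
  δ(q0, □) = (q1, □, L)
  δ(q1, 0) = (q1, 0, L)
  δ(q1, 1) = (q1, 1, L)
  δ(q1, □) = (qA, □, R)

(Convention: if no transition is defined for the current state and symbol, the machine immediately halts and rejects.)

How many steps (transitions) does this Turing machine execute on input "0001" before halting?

Execution trace:
Initial: [q0]0001
Step 1: δ(q0, 0) = (q0, 1, R) → 1[q0]001
Step 2: δ(q0, 0) = (q0, 1, R) → 11[q0]01
Step 3: δ(q0, 0) = (q0, 1, R) → 111[q0]1
Step 4: δ(q0, 1) = (q0, 0, R) → 1110[q0]□
Step 5: δ(q0, □) = (q1, □, L) → 111[q1]0□
Step 6: δ(q1, 0) = (q1, 0, L) → 11[q1]10□
Step 7: δ(q1, 1) = (q1, 1, L) → 1[q1]110□
Step 8: δ(q1, 1) = (q1, 1, L) → [q1]1110□
Step 9: δ(q1, 1) = (q1, 1, L) → [q1]□1110□
Step 10: δ(q1, □) = (qA, □, R) → □[qA]1110□

The machine reaches the accept state qA and halts.

The machine executed 10 steps before halting.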